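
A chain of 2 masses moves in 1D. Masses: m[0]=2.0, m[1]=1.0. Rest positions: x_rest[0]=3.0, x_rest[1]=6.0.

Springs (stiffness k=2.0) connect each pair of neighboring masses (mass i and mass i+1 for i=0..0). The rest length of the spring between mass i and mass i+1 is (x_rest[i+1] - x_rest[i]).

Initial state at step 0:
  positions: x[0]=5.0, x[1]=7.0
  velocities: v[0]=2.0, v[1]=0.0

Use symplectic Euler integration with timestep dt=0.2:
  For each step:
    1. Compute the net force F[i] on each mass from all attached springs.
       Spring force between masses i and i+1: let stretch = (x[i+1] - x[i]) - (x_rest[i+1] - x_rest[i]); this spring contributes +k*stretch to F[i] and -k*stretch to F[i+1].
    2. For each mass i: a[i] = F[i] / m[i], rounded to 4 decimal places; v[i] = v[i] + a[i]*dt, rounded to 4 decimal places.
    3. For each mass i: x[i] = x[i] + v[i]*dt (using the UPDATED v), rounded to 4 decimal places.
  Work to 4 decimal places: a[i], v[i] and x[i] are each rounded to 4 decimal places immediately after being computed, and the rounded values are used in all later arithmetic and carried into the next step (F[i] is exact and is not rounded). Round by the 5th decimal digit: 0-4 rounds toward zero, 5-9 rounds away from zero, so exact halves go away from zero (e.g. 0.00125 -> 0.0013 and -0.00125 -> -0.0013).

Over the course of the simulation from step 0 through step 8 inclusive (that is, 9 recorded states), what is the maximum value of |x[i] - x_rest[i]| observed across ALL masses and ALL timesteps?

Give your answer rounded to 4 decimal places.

Step 0: x=[5.0000 7.0000] v=[2.0000 0.0000]
Step 1: x=[5.3600 7.0800] v=[1.8000 0.4000]
Step 2: x=[5.6688 7.2624] v=[1.5440 0.9120]
Step 3: x=[5.9213 7.5573] v=[1.2627 1.4746]
Step 4: x=[6.1193 7.9613] v=[0.9899 2.0202]
Step 5: x=[6.2710 8.4580] v=[0.7583 2.4834]
Step 6: x=[6.3901 9.0197] v=[0.5957 2.8086]
Step 7: x=[6.4944 9.6111] v=[0.5216 2.9568]
Step 8: x=[6.6034 10.1931] v=[0.5449 2.9101]
Max displacement = 4.1931

Answer: 4.1931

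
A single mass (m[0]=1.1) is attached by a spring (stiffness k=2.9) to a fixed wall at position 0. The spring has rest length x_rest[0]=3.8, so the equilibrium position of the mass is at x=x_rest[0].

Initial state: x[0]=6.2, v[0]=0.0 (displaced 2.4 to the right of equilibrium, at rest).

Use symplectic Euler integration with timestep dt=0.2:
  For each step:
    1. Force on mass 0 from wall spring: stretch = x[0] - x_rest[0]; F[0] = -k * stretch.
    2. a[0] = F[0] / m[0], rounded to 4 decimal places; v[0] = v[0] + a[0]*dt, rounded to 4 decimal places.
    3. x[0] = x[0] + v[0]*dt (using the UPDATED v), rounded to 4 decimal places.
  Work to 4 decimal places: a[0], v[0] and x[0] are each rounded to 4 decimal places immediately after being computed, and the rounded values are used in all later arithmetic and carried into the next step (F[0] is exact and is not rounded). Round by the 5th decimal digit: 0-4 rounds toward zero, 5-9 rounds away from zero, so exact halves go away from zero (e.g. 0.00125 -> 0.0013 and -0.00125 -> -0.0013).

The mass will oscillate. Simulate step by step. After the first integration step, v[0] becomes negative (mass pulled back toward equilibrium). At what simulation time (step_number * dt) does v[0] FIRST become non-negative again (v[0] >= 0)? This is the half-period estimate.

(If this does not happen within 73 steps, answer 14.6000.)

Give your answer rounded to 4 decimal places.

Answer: 2.0000

Derivation:
Step 0: x=[6.2000] v=[0.0000]
Step 1: x=[5.9469] v=[-1.2655]
Step 2: x=[5.4674] v=[-2.3975]
Step 3: x=[4.8121] v=[-3.2767]
Step 4: x=[4.0500] v=[-3.8104]
Step 5: x=[3.2616] v=[-3.9422]
Step 6: x=[2.5299] v=[-3.6583]
Step 7: x=[1.9322] v=[-2.9886]
Step 8: x=[1.5314] v=[-2.0038]
Step 9: x=[1.3699] v=[-0.8076]
Step 10: x=[1.4646] v=[0.4737]
First v>=0 after going negative at step 10, time=2.0000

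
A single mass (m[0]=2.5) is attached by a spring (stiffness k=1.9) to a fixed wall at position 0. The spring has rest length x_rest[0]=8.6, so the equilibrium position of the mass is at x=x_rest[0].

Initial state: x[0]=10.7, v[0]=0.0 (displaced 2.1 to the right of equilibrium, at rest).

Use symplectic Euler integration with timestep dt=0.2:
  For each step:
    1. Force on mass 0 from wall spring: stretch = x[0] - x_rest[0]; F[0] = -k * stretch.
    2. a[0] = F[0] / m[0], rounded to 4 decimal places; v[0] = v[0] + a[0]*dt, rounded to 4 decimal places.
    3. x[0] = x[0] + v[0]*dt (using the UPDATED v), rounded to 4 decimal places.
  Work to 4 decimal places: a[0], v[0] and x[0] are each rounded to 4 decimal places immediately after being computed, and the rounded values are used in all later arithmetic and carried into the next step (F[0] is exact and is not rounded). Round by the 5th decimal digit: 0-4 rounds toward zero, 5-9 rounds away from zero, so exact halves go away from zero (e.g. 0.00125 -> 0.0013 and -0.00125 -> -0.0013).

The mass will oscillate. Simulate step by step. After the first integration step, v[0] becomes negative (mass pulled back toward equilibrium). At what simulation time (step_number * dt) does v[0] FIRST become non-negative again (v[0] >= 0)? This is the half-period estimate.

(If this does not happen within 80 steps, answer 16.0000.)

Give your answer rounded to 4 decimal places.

Step 0: x=[10.7000] v=[0.0000]
Step 1: x=[10.6362] v=[-0.3192]
Step 2: x=[10.5105] v=[-0.6287]
Step 3: x=[10.3267] v=[-0.9191]
Step 4: x=[10.0904] v=[-1.1816]
Step 5: x=[9.8088] v=[-1.4081]
Step 6: x=[9.4904] v=[-1.5918]
Step 7: x=[9.1450] v=[-1.7271]
Step 8: x=[8.7830] v=[-1.8099]
Step 9: x=[8.4155] v=[-1.8377]
Step 10: x=[8.0536] v=[-1.8097]
Step 11: x=[7.7083] v=[-1.7266]
Step 12: x=[7.3901] v=[-1.5911]
Step 13: x=[7.1087] v=[-1.4072]
Step 14: x=[6.8726] v=[-1.1805]
Step 15: x=[6.6890] v=[-0.9179]
Step 16: x=[6.5635] v=[-0.6274]
Step 17: x=[6.4999] v=[-0.3179]
Step 18: x=[6.5002] v=[0.0013]
First v>=0 after going negative at step 18, time=3.6000

Answer: 3.6000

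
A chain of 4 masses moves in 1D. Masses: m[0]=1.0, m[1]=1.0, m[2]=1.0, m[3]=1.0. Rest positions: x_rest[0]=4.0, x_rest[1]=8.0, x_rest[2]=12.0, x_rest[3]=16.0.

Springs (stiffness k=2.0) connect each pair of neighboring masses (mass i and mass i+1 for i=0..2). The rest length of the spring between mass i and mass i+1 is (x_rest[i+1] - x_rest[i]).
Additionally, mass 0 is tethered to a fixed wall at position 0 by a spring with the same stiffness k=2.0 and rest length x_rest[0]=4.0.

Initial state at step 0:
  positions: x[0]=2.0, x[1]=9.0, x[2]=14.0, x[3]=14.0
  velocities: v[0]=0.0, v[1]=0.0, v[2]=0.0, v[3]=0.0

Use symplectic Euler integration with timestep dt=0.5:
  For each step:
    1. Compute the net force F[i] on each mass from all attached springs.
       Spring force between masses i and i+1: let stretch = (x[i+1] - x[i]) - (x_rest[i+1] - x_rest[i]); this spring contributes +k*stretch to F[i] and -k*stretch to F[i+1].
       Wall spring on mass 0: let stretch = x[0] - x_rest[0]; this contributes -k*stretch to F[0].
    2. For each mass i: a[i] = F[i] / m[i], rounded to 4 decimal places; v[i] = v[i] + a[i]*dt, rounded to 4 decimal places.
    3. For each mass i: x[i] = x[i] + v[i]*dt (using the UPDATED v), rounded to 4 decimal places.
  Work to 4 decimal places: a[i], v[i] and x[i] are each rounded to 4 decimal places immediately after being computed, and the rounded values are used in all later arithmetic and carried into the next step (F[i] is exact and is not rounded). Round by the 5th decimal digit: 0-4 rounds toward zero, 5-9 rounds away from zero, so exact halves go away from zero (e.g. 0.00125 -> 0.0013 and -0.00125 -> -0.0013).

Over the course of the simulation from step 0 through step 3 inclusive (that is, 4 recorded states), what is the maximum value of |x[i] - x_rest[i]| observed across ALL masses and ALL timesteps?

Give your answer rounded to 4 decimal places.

Answer: 2.5000

Derivation:
Step 0: x=[2.0000 9.0000 14.0000 14.0000] v=[0.0000 0.0000 0.0000 0.0000]
Step 1: x=[4.5000 8.0000 11.5000 16.0000] v=[5.0000 -2.0000 -5.0000 4.0000]
Step 2: x=[6.5000 7.0000 9.5000 17.7500] v=[4.0000 -2.0000 -4.0000 3.5000]
Step 3: x=[5.5000 7.0000 10.3750 17.3750] v=[-2.0000 0.0000 1.7500 -0.7500]
Max displacement = 2.5000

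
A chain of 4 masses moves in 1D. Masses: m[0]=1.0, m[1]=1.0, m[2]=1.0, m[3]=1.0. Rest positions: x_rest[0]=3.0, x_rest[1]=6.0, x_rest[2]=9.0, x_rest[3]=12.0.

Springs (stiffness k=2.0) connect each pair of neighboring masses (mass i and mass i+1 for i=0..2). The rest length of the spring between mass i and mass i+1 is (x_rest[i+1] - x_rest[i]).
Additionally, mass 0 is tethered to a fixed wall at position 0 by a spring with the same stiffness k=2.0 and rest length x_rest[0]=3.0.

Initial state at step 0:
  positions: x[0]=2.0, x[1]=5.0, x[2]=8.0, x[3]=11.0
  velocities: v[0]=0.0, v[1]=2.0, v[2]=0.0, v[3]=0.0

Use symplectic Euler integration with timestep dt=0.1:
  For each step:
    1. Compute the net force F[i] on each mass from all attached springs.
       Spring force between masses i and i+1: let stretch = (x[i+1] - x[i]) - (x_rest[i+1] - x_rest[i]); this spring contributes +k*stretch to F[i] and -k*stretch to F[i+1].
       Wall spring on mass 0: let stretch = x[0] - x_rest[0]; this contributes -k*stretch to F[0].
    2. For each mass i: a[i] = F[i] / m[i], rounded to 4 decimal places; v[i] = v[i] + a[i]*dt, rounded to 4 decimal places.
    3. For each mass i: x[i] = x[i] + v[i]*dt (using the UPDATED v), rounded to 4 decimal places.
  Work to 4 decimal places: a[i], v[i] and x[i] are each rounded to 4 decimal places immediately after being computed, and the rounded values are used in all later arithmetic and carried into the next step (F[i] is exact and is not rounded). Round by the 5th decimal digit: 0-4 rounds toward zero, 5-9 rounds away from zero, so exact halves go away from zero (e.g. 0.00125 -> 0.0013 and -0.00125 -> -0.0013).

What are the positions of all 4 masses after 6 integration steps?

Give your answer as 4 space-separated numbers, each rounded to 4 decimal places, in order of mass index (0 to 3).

Answer: 2.4902 5.9712 8.1236 11.0042

Derivation:
Step 0: x=[2.0000 5.0000 8.0000 11.0000] v=[0.0000 2.0000 0.0000 0.0000]
Step 1: x=[2.0200 5.2000 8.0000 11.0000] v=[0.2000 2.0000 0.0000 0.0000]
Step 2: x=[2.0632 5.3924 8.0040 11.0000] v=[0.4320 1.9240 0.0400 0.0000]
Step 3: x=[2.1317 5.5705 8.0157 11.0001] v=[0.6852 1.7805 0.1169 0.0008]
Step 4: x=[2.2264 5.7287 8.0382 11.0005] v=[0.9466 1.5818 0.2247 0.0039]
Step 5: x=[2.3466 5.8630 8.0737 11.0016] v=[1.2018 1.3432 0.3553 0.0114]
Step 6: x=[2.4902 5.9712 8.1236 11.0042] v=[1.4358 1.0821 0.4987 0.0258]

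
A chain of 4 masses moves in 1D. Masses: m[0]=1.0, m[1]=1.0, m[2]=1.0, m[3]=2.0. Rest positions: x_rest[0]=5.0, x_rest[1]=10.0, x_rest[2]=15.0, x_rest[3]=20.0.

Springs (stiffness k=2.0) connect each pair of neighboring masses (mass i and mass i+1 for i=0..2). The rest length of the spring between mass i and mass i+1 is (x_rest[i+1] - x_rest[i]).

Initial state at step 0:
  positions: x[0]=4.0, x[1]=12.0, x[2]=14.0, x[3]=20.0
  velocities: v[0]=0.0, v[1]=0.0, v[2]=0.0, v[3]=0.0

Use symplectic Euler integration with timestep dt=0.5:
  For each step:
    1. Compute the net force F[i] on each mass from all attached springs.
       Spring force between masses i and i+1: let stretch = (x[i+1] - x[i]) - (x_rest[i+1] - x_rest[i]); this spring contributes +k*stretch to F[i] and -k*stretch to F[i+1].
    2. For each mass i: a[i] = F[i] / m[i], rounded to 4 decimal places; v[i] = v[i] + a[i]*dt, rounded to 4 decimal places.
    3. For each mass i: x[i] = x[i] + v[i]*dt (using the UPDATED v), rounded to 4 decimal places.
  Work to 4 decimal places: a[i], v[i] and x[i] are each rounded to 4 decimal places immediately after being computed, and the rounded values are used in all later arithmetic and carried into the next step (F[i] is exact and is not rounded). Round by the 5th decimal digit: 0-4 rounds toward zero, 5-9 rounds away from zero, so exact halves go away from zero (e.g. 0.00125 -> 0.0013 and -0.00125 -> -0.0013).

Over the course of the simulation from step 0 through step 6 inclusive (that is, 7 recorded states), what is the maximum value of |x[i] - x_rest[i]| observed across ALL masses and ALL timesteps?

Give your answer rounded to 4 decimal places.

Answer: 2.3209

Derivation:
Step 0: x=[4.0000 12.0000 14.0000 20.0000] v=[0.0000 0.0000 0.0000 0.0000]
Step 1: x=[5.5000 9.0000 16.0000 19.7500] v=[3.0000 -6.0000 4.0000 -0.5000]
Step 2: x=[6.2500 7.7500 16.3750 19.8125] v=[1.5000 -2.5000 0.7500 0.1250]
Step 3: x=[5.2500 10.0625 14.1563 20.2657] v=[-2.0000 4.6250 -4.4375 0.9063]
Step 4: x=[4.1563 12.0157 12.9454 20.4415] v=[-2.1875 3.9063 -2.4219 0.3516]
Step 5: x=[4.4923 10.5040 15.0177 19.9933] v=[0.6719 -3.0234 4.1445 -0.8965]
Step 6: x=[5.3341 8.2433 17.3209 19.5512] v=[1.6836 -4.5214 4.6064 -0.8843]
Max displacement = 2.3209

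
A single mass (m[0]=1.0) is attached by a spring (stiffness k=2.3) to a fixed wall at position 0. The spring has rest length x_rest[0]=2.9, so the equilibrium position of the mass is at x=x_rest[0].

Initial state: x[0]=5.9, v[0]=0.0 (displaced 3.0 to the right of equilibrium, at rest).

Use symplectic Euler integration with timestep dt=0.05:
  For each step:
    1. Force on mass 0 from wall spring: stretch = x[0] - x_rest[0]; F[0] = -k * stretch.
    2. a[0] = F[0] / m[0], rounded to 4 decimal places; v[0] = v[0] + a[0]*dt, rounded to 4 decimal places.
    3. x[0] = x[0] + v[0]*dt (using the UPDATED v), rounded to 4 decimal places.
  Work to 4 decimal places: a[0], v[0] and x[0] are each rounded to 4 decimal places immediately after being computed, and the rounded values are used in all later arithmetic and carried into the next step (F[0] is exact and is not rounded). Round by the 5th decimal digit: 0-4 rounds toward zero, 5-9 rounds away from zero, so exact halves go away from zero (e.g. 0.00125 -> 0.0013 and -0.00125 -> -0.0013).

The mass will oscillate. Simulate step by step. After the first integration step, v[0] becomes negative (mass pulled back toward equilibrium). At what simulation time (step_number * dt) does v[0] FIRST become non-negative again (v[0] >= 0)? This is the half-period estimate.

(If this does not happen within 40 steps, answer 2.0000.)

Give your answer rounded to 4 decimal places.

Answer: 2.0000

Derivation:
Step 0: x=[5.9000] v=[0.0000]
Step 1: x=[5.8828] v=[-0.3450]
Step 2: x=[5.8484] v=[-0.6880]
Step 3: x=[5.7970] v=[-1.0271]
Step 4: x=[5.7290] v=[-1.3603]
Step 5: x=[5.6447] v=[-1.6856]
Step 6: x=[5.5446] v=[-2.0012]
Step 7: x=[5.4293] v=[-2.3053]
Step 8: x=[5.2995] v=[-2.5962]
Step 9: x=[5.1559] v=[-2.8721]
Step 10: x=[4.9993] v=[-3.1315]
Step 11: x=[4.8307] v=[-3.3729]
Step 12: x=[4.6510] v=[-3.5949]
Step 13: x=[4.4612] v=[-3.7963]
Step 14: x=[4.2624] v=[-3.9758]
Step 15: x=[4.0558] v=[-4.1325]
Step 16: x=[3.8425] v=[-4.2654]
Step 17: x=[3.6238] v=[-4.3738]
Step 18: x=[3.4010] v=[-4.4570]
Step 19: x=[3.1753] v=[-4.5146]
Step 20: x=[2.9480] v=[-4.5463]
Step 21: x=[2.7204] v=[-4.5518]
Step 22: x=[2.4938] v=[-4.5311]
Step 23: x=[2.2696] v=[-4.4844]
Step 24: x=[2.0490] v=[-4.4119]
Step 25: x=[1.8333] v=[-4.3140]
Step 26: x=[1.6237] v=[-4.1913]
Step 27: x=[1.4215] v=[-4.0445]
Step 28: x=[1.2278] v=[-3.8745]
Step 29: x=[1.0437] v=[-3.6822]
Step 30: x=[0.8703] v=[-3.4687]
Step 31: x=[0.7085] v=[-3.2353]
Step 32: x=[0.5593] v=[-2.9833]
Step 33: x=[0.4236] v=[-2.7141]
Step 34: x=[0.3021] v=[-2.4293]
Step 35: x=[0.1956] v=[-2.1305]
Step 36: x=[0.1046] v=[-1.8195]
Step 37: x=[0.0297] v=[-1.4980]
Step 38: x=[-0.0287] v=[-1.1679]
Step 39: x=[-0.0703] v=[-0.8311]
Step 40: x=[-0.0948] v=[-0.4895]
v[0] did not become non-negative within 40 steps; using fallback time=2.0000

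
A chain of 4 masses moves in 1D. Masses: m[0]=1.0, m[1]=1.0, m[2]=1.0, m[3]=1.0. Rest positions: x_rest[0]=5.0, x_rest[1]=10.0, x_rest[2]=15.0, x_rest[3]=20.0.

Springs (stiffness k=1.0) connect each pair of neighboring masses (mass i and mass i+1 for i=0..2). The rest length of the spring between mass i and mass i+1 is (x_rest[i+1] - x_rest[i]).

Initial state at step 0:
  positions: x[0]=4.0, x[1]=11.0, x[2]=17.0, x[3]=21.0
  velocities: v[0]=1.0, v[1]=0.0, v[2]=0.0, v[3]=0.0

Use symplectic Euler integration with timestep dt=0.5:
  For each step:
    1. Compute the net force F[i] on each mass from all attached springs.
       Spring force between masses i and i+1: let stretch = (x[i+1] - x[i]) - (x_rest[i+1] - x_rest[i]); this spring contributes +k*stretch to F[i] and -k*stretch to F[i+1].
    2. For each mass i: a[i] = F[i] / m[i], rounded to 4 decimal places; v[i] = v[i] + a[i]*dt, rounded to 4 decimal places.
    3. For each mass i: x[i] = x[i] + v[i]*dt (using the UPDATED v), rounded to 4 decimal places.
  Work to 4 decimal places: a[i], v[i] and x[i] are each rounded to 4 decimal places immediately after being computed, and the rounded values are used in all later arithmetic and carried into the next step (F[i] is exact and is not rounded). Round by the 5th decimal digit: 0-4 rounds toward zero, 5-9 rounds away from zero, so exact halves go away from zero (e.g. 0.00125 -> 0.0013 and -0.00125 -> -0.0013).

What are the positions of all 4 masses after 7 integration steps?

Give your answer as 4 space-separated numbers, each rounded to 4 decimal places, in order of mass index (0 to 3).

Answer: 7.2269 12.7509 16.8978 19.6247

Derivation:
Step 0: x=[4.0000 11.0000 17.0000 21.0000] v=[1.0000 0.0000 0.0000 0.0000]
Step 1: x=[5.0000 10.7500 16.5000 21.2500] v=[2.0000 -0.5000 -1.0000 0.5000]
Step 2: x=[6.1875 10.5000 15.7500 21.5625] v=[2.3750 -0.5000 -1.5000 0.6250]
Step 3: x=[7.2032 10.4844 15.1406 21.6719] v=[2.0313 -0.0313 -1.2188 0.2188]
Step 4: x=[7.7892 10.8125 15.0000 21.3985] v=[1.1719 0.6562 -0.2813 -0.5469]
Step 5: x=[7.8810 11.4317 15.4121 20.7754] v=[0.1836 1.2383 0.8242 -1.2462]
Step 6: x=[7.6105 12.1583 16.1700 20.0615] v=[-0.5411 1.4532 1.5157 -1.4279]
Step 7: x=[7.2269 12.7509 16.8978 19.6247] v=[-0.7672 1.1852 1.4556 -0.8737]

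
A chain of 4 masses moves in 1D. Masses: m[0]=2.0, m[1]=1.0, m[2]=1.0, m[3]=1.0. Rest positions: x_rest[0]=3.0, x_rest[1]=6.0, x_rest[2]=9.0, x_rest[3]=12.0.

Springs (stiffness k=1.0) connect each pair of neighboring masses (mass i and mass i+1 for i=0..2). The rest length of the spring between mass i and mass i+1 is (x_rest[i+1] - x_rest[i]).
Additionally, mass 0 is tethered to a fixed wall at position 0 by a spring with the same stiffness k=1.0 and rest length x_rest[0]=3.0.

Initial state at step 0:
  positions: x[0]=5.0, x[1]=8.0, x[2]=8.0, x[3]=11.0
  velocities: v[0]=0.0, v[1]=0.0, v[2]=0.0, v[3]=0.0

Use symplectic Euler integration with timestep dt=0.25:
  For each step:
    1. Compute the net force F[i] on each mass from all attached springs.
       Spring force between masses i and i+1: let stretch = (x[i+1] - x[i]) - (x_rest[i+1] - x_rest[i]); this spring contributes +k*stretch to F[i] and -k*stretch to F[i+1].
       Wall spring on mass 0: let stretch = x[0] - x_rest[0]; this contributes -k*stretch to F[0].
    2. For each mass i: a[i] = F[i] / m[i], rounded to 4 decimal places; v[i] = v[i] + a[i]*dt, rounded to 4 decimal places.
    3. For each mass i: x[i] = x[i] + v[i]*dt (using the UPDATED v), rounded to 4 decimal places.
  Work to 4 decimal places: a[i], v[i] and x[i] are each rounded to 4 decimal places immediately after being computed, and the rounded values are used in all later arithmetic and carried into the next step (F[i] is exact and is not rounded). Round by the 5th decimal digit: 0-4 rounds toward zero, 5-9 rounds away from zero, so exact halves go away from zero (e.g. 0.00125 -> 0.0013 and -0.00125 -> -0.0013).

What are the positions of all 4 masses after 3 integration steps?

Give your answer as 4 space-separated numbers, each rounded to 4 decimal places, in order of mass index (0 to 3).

Answer: 4.6164 7.0251 8.9564 11.0557

Derivation:
Step 0: x=[5.0000 8.0000 8.0000 11.0000] v=[0.0000 0.0000 0.0000 0.0000]
Step 1: x=[4.9375 7.8125 8.1875 11.0000] v=[-0.2500 -0.7500 0.7500 0.0000]
Step 2: x=[4.8106 7.4688 8.5274 11.0117] v=[-0.5078 -1.3750 1.3594 0.0469]
Step 3: x=[4.6164 7.0251 8.9564 11.0557] v=[-0.7769 -1.7749 1.7158 0.1758]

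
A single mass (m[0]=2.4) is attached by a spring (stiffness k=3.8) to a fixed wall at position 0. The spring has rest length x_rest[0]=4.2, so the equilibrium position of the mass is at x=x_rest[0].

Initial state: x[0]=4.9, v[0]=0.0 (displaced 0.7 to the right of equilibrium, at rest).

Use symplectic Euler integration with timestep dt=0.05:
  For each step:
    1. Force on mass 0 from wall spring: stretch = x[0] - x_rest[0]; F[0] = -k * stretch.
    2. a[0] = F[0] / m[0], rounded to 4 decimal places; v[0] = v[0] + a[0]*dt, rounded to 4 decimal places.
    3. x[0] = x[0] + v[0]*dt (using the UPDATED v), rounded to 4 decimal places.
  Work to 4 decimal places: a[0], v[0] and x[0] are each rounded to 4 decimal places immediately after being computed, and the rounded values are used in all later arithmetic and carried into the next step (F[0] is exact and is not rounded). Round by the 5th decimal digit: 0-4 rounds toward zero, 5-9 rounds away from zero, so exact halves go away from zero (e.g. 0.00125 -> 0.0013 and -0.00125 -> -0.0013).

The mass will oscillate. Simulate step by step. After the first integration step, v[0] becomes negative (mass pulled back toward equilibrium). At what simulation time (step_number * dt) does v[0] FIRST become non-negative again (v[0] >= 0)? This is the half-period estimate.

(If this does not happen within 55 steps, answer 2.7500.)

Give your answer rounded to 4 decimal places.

Step 0: x=[4.9000] v=[0.0000]
Step 1: x=[4.8972] v=[-0.0554]
Step 2: x=[4.8917] v=[-0.1106]
Step 3: x=[4.8834] v=[-0.1654]
Step 4: x=[4.8724] v=[-0.2195]
Step 5: x=[4.8588] v=[-0.2727]
Step 6: x=[4.8426] v=[-0.3249]
Step 7: x=[4.8238] v=[-0.3758]
Step 8: x=[4.8025] v=[-0.4252]
Step 9: x=[4.7789] v=[-0.4729]
Step 10: x=[4.7530] v=[-0.5187]
Step 11: x=[4.7249] v=[-0.5625]
Step 12: x=[4.6947] v=[-0.6041]
Step 13: x=[4.6625] v=[-0.6433]
Step 14: x=[4.6285] v=[-0.6799]
Step 15: x=[4.5928] v=[-0.7138]
Step 16: x=[4.5556] v=[-0.7449]
Step 17: x=[4.5169] v=[-0.7731]
Step 18: x=[4.4770] v=[-0.7982]
Step 19: x=[4.4360] v=[-0.8201]
Step 20: x=[4.3941] v=[-0.8388]
Step 21: x=[4.3514] v=[-0.8542]
Step 22: x=[4.3081] v=[-0.8662]
Step 23: x=[4.2644] v=[-0.8748]
Step 24: x=[4.2204] v=[-0.8799]
Step 25: x=[4.1763] v=[-0.8815]
Step 26: x=[4.1323] v=[-0.8796]
Step 27: x=[4.0886] v=[-0.8742]
Step 28: x=[4.0453] v=[-0.8654]
Step 29: x=[4.0026] v=[-0.8532]
Step 30: x=[3.9607] v=[-0.8376]
Step 31: x=[3.9198] v=[-0.8187]
Step 32: x=[3.8800] v=[-0.7965]
Step 33: x=[3.8414] v=[-0.7712]
Step 34: x=[3.8043] v=[-0.7428]
Step 35: x=[3.7687] v=[-0.7115]
Step 36: x=[3.7348] v=[-0.6774]
Step 37: x=[3.7028] v=[-0.6406]
Step 38: x=[3.6727] v=[-0.6012]
Step 39: x=[3.6447] v=[-0.5595]
Step 40: x=[3.6189] v=[-0.5155]
Step 41: x=[3.5954] v=[-0.4695]
Step 42: x=[3.5743] v=[-0.4216]
Step 43: x=[3.5557] v=[-0.3721]
Step 44: x=[3.5396] v=[-0.3211]
Step 45: x=[3.5262] v=[-0.2688]
Step 46: x=[3.5154] v=[-0.2155]
Step 47: x=[3.5073] v=[-0.1613]
Step 48: x=[3.5020] v=[-0.1065]
Step 49: x=[3.4994] v=[-0.0512]
Step 50: x=[3.4996] v=[0.0043]
First v>=0 after going negative at step 50, time=2.5000

Answer: 2.5000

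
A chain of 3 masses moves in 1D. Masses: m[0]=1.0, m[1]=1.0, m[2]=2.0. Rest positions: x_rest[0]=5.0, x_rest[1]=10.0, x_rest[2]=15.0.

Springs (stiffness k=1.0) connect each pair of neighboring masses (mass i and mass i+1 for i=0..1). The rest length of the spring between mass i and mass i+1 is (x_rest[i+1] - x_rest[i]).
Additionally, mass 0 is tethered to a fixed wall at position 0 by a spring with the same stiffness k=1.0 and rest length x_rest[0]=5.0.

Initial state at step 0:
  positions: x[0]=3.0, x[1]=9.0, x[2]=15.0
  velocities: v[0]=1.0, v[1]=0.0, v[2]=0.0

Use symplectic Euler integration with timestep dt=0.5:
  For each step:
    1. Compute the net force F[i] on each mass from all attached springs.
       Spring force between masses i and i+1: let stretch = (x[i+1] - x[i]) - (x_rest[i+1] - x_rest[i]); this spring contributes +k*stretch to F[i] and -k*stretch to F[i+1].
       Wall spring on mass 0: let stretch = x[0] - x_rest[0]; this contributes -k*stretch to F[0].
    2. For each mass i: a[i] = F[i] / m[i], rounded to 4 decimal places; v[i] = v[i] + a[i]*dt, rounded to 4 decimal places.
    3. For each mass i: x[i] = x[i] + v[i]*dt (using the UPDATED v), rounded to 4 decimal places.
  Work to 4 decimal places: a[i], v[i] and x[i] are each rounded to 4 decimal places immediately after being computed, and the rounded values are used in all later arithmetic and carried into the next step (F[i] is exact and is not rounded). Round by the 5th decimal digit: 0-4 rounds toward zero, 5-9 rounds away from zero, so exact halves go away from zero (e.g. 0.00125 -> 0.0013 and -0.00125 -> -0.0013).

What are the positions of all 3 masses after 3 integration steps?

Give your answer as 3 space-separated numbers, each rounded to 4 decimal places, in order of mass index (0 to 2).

Answer: 6.5079 9.9883 14.3613

Derivation:
Step 0: x=[3.0000 9.0000 15.0000] v=[1.0000 0.0000 0.0000]
Step 1: x=[4.2500 9.0000 14.8750] v=[2.5000 0.0000 -0.2500]
Step 2: x=[5.6250 9.2813 14.6406] v=[2.7500 0.5625 -0.4688]
Step 3: x=[6.5079 9.9883 14.3613] v=[1.7657 1.4140 -0.5587]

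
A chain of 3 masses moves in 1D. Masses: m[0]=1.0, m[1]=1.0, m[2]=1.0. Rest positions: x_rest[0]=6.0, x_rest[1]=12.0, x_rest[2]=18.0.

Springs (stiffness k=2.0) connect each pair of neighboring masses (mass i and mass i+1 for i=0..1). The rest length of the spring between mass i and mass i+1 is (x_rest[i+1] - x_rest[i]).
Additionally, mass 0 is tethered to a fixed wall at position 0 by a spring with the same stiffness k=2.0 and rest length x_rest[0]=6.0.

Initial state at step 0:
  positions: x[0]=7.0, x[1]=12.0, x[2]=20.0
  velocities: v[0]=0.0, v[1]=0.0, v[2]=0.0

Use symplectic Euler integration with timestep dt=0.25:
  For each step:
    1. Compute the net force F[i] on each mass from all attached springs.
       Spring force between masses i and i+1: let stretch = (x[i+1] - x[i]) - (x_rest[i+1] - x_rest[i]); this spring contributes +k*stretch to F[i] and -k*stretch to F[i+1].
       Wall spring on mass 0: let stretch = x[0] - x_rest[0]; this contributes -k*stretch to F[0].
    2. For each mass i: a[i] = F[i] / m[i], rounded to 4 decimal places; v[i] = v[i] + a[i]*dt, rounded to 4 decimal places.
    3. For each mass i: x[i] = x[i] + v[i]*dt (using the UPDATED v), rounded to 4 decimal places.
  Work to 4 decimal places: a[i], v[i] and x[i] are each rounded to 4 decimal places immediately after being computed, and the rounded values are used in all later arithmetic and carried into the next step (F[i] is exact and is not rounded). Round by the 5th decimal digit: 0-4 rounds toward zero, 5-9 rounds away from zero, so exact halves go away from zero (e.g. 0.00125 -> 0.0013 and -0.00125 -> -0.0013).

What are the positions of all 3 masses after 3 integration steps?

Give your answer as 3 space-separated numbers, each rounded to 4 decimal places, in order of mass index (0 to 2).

Step 0: x=[7.0000 12.0000 20.0000] v=[0.0000 0.0000 0.0000]
Step 1: x=[6.7500 12.3750 19.7500] v=[-1.0000 1.5000 -1.0000]
Step 2: x=[6.3594 12.9688 19.3281] v=[-1.5625 2.3750 -1.6875]
Step 3: x=[6.0000 13.5313 18.8613] v=[-1.4375 2.2500 -1.8672]

Answer: 6.0000 13.5313 18.8613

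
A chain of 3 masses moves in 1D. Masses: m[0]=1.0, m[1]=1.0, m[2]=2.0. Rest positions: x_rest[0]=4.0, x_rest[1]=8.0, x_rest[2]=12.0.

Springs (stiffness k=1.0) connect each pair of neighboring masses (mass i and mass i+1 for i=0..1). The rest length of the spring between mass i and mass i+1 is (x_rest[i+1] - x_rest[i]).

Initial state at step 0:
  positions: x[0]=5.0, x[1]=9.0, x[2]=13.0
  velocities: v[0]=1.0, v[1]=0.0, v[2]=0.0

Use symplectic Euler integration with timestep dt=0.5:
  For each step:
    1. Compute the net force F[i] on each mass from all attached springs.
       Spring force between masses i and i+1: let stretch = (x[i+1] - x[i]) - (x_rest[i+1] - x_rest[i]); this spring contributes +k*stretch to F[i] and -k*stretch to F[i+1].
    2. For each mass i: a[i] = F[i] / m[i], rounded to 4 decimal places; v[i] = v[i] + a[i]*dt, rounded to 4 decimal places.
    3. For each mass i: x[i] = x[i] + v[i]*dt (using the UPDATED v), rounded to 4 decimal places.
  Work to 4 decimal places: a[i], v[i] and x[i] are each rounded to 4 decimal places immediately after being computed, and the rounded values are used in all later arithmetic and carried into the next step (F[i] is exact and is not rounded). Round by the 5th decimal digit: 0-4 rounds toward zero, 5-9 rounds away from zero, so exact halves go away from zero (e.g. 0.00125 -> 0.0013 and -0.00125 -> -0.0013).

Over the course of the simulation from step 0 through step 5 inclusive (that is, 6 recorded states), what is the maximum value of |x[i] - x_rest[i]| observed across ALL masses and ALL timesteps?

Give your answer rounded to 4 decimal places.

Answer: 2.0860

Derivation:
Step 0: x=[5.0000 9.0000 13.0000] v=[1.0000 0.0000 0.0000]
Step 1: x=[5.5000 9.0000 13.0000] v=[1.0000 0.0000 0.0000]
Step 2: x=[5.8750 9.1250 13.0000] v=[0.7500 0.2500 0.0000]
Step 3: x=[6.0625 9.4063 13.0157] v=[0.3750 0.5625 0.0313]
Step 4: x=[6.0860 9.7540 13.0802] v=[0.0469 0.6953 0.1290]
Step 5: x=[6.0265 10.0162 13.2290] v=[-0.1191 0.5244 0.2975]
Max displacement = 2.0860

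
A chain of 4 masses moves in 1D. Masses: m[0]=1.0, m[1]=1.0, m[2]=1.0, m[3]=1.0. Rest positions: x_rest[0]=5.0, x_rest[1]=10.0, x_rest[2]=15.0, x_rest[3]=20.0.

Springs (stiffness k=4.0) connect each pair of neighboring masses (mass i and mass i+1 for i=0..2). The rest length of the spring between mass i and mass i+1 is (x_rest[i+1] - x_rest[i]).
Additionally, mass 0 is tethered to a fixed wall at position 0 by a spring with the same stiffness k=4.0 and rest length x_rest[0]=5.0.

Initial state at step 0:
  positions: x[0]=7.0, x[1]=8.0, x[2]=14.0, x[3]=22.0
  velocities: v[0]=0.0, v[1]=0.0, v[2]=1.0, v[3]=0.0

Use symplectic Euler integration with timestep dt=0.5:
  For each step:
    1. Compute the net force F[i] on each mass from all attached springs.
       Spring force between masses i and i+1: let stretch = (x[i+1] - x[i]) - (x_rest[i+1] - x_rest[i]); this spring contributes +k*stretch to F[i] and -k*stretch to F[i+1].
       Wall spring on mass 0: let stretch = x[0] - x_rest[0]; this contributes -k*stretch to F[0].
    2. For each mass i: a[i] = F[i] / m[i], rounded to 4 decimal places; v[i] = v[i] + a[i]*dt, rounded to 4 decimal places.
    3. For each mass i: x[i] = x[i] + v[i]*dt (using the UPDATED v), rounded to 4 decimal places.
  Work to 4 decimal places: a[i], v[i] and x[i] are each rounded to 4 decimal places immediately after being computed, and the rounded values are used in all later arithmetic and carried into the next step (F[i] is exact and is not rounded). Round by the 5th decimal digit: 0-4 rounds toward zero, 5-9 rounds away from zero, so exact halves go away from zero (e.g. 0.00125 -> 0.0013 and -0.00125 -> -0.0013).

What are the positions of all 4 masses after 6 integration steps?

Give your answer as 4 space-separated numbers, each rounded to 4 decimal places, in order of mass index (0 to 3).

Step 0: x=[7.0000 8.0000 14.0000 22.0000] v=[0.0000 0.0000 1.0000 0.0000]
Step 1: x=[1.0000 13.0000 16.5000 19.0000] v=[-12.0000 10.0000 5.0000 -6.0000]
Step 2: x=[6.0000 9.5000 18.0000 18.5000] v=[10.0000 -7.0000 3.0000 -1.0000]
Step 3: x=[8.5000 11.0000 11.5000 22.5000] v=[5.0000 3.0000 -13.0000 8.0000]
Step 4: x=[5.0000 10.5000 15.5000 20.5000] v=[-7.0000 -1.0000 8.0000 -4.0000]
Step 5: x=[2.0000 9.5000 19.5000 18.5000] v=[-6.0000 -2.0000 8.0000 -4.0000]
Step 6: x=[4.5000 11.0000 12.5000 22.5000] v=[5.0000 3.0000 -14.0000 8.0000]

Answer: 4.5000 11.0000 12.5000 22.5000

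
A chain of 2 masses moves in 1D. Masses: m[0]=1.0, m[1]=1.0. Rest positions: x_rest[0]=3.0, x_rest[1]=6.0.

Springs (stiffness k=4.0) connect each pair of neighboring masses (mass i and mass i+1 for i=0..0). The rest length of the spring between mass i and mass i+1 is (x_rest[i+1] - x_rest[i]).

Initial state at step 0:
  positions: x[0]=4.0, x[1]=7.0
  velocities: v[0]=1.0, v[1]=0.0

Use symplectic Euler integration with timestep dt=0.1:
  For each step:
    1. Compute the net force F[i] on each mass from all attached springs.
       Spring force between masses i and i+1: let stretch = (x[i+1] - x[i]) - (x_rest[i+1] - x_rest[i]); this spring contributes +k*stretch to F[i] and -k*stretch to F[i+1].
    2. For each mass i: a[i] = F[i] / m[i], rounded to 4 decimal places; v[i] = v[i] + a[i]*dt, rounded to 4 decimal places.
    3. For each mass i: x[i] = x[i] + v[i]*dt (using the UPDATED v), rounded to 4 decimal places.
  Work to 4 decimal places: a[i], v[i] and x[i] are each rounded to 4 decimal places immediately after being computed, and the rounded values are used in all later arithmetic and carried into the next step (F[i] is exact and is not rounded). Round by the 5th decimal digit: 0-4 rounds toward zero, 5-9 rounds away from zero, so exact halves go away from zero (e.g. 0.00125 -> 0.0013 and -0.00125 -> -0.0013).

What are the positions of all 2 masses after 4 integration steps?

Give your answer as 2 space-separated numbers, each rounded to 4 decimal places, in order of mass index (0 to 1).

Answer: 4.3619 7.0381

Derivation:
Step 0: x=[4.0000 7.0000] v=[1.0000 0.0000]
Step 1: x=[4.1000 7.0000] v=[1.0000 0.0000]
Step 2: x=[4.1960 7.0040] v=[0.9600 0.0400]
Step 3: x=[4.2843 7.0157] v=[0.8832 0.1168]
Step 4: x=[4.3619 7.0381] v=[0.7758 0.2242]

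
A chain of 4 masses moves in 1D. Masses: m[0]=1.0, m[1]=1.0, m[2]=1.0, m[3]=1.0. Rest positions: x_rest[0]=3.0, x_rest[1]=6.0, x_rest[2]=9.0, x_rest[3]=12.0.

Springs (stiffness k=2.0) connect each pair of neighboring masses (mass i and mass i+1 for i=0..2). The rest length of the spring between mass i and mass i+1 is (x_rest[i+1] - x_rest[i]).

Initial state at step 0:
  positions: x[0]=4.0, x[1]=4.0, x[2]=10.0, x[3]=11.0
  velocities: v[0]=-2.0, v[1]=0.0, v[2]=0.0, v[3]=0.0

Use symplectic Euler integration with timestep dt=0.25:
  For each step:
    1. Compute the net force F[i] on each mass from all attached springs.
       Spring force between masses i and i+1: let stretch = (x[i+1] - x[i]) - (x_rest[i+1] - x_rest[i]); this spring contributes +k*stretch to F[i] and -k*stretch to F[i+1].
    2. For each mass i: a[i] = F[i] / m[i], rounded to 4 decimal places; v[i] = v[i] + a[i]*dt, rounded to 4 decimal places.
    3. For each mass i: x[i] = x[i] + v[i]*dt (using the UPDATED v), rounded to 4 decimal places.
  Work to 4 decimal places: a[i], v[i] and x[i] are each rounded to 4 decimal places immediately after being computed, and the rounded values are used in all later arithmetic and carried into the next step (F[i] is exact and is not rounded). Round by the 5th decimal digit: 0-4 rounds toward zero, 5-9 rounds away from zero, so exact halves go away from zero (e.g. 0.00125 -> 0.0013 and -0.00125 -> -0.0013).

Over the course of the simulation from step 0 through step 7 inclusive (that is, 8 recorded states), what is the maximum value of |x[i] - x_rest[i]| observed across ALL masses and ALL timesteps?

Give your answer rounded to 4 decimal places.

Step 0: x=[4.0000 4.0000 10.0000 11.0000] v=[-2.0000 0.0000 0.0000 0.0000]
Step 1: x=[3.1250 4.7500 9.3750 11.2500] v=[-3.5000 3.0000 -2.5000 1.0000]
Step 2: x=[2.0781 5.8750 8.4063 11.6406] v=[-4.1875 4.5000 -3.8750 1.5625]
Step 3: x=[1.1308 6.8418 7.5254 12.0020] v=[-3.7891 3.8672 -3.5235 1.4454]
Step 4: x=[0.5224 7.1802 7.1187 12.1788] v=[-2.4336 1.3535 -1.6270 0.7071]
Step 5: x=[0.3712 6.6787 7.3522 12.0981] v=[-0.6047 -2.0062 0.9338 -0.3230]
Step 6: x=[0.6335 5.4729 8.0947 11.7991] v=[1.0491 -4.8232 2.9700 -1.1960]
Step 7: x=[1.1257 3.9899 8.9725 11.4121] v=[1.9688 -5.9320 3.5113 -1.5482]
Max displacement = 2.6288

Answer: 2.6288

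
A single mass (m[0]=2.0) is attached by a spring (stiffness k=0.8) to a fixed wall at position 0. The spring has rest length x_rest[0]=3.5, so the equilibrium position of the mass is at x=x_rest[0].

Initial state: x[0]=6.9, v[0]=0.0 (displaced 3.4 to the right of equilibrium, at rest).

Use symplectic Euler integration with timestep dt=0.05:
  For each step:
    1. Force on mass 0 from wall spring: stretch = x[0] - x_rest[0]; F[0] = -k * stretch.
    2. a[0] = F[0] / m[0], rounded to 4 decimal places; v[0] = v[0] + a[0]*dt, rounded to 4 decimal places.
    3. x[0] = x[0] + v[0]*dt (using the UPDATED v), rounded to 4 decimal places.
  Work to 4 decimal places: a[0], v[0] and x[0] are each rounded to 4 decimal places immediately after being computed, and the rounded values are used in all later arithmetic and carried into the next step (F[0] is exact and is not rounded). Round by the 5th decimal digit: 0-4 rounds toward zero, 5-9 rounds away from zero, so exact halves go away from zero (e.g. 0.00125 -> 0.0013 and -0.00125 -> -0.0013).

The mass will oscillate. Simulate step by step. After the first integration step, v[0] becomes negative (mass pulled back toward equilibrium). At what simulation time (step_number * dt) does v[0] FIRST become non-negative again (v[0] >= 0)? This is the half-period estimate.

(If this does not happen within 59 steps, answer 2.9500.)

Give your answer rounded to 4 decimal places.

Answer: 2.9500

Derivation:
Step 0: x=[6.9000] v=[0.0000]
Step 1: x=[6.8966] v=[-0.0680]
Step 2: x=[6.8898] v=[-0.1359]
Step 3: x=[6.8796] v=[-0.2037]
Step 4: x=[6.8660] v=[-0.2713]
Step 5: x=[6.8491] v=[-0.3386]
Step 6: x=[6.8288] v=[-0.4056]
Step 7: x=[6.8052] v=[-0.4722]
Step 8: x=[6.7783] v=[-0.5383]
Step 9: x=[6.7481] v=[-0.6039]
Step 10: x=[6.7147] v=[-0.6689]
Step 11: x=[6.6780] v=[-0.7332]
Step 12: x=[6.6382] v=[-0.7968]
Step 13: x=[6.5952] v=[-0.8596]
Step 14: x=[6.5491] v=[-0.9215]
Step 15: x=[6.5000] v=[-0.9825]
Step 16: x=[6.4479] v=[-1.0425]
Step 17: x=[6.3928] v=[-1.1015]
Step 18: x=[6.3348] v=[-1.1594]
Step 19: x=[6.2740] v=[-1.2161]
Step 20: x=[6.2104] v=[-1.2716]
Step 21: x=[6.1441] v=[-1.3258]
Step 22: x=[6.0752] v=[-1.3787]
Step 23: x=[6.0037] v=[-1.4302]
Step 24: x=[5.9297] v=[-1.4803]
Step 25: x=[5.8533] v=[-1.5289]
Step 26: x=[5.7745] v=[-1.5760]
Step 27: x=[5.6934] v=[-1.6215]
Step 28: x=[5.6101] v=[-1.6654]
Step 29: x=[5.5247] v=[-1.7076]
Step 30: x=[5.4373] v=[-1.7481]
Step 31: x=[5.3480] v=[-1.7868]
Step 32: x=[5.2568] v=[-1.8238]
Step 33: x=[5.1639] v=[-1.8589]
Step 34: x=[5.0693] v=[-1.8922]
Step 35: x=[4.9731] v=[-1.9236]
Step 36: x=[4.8754] v=[-1.9531]
Step 37: x=[4.7764] v=[-1.9806]
Step 38: x=[4.6761] v=[-2.0061]
Step 39: x=[4.5746] v=[-2.0296]
Step 40: x=[4.4720] v=[-2.0511]
Step 41: x=[4.3685] v=[-2.0705]
Step 42: x=[4.2641] v=[-2.0879]
Step 43: x=[4.1589] v=[-2.1032]
Step 44: x=[4.0531] v=[-2.1164]
Step 45: x=[3.9467] v=[-2.1275]
Step 46: x=[3.8399] v=[-2.1364]
Step 47: x=[3.7327] v=[-2.1432]
Step 48: x=[3.6253] v=[-2.1479]
Step 49: x=[3.5178] v=[-2.1504]
Step 50: x=[3.4103] v=[-2.1508]
Step 51: x=[3.3029] v=[-2.1490]
Step 52: x=[3.1956] v=[-2.1451]
Step 53: x=[3.0887] v=[-2.1390]
Step 54: x=[2.9822] v=[-2.1308]
Step 55: x=[2.8762] v=[-2.1204]
Step 56: x=[2.7708] v=[-2.1079]
Step 57: x=[2.6661] v=[-2.0933]
Step 58: x=[2.5623] v=[-2.0766]
Step 59: x=[2.4594] v=[-2.0578]
v[0] did not become non-negative within 59 steps; using fallback time=2.9500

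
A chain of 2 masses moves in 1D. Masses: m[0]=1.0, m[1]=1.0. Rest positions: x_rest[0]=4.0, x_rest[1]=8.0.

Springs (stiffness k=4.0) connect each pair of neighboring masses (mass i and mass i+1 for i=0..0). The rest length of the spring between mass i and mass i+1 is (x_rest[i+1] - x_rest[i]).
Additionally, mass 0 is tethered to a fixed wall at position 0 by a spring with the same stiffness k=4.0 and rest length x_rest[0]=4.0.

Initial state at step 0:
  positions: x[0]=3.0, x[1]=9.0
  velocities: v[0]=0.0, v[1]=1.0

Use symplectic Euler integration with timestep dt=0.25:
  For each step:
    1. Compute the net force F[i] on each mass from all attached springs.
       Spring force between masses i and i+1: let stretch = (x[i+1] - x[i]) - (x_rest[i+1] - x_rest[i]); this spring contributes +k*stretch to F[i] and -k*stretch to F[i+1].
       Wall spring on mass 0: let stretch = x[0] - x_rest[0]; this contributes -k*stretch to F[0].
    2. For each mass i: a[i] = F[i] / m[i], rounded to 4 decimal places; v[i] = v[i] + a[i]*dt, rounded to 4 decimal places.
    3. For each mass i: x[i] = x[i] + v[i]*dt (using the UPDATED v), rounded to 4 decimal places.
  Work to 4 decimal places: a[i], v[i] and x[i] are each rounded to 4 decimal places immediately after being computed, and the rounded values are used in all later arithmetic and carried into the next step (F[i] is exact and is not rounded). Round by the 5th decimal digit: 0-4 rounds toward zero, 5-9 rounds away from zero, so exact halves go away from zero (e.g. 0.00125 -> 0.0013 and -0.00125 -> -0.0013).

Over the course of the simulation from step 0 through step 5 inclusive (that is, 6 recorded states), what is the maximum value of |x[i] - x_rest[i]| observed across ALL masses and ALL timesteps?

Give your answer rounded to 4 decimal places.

Answer: 1.5313

Derivation:
Step 0: x=[3.0000 9.0000] v=[0.0000 1.0000]
Step 1: x=[3.7500 8.7500] v=[3.0000 -1.0000]
Step 2: x=[4.8125 8.2500] v=[4.2500 -2.0000]
Step 3: x=[5.5313 7.8906] v=[2.8750 -1.4375]
Step 4: x=[5.4571 7.9414] v=[-0.2970 0.2032]
Step 5: x=[4.6397 8.3711] v=[-3.2698 1.7189]
Max displacement = 1.5313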